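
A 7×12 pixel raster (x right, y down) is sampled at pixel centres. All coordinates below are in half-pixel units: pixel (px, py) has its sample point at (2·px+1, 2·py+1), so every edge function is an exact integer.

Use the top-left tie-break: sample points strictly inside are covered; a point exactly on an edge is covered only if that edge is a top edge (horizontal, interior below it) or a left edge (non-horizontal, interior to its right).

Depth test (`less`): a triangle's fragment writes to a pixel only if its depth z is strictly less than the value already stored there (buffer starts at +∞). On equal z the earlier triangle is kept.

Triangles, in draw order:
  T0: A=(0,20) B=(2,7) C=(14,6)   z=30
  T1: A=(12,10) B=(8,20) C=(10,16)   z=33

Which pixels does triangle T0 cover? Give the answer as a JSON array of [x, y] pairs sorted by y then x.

T0:
  2·area = 154
  edge (0, 20)→(2, 7): d=(2,-13) top-left  bias=+0
  edge (2, 7)→(14, 6): d=(12,-1) top-left  bias=+0
  edge (14, 6)→(0, 20): d=(-14,14) right/bottom  bias=-1
    (1,3)@(3, 7): e=[13,1,140] → █
    (2,3)@(5, 7): e=[39,3,112] → █
    (3,3)@(7, 7): e=[65,5,84] → █
    (4,3)@(9, 7): e=[91,7,56] → █
    (5,3)@(11, 7): e=[117,9,28] → █
    (6,3)@(13, 7): e=[143,11,0] → ·  [on edge]
    (1,4)@(3, 9): e=[17,25,112] → █
    (5,4)@(11, 9): e=[121,33,0] → ·  [on edge]
    (1,5)@(3, 11): e=[21,49,84] → █
    (4,5)@(9, 11): e=[99,55,0] → ·  [on edge]
    (1,6)@(3, 13): e=[25,73,56] → █
    (3,6)@(7, 13): e=[77,77,0] → ·  [on edge]
    (2,7)@(5, 15): e=[55,99,0] → ·  [on edge]
    (1,8)@(3, 17): e=[33,121,0] → ·  [on edge]
    (0,9)@(1, 19): e=[11,143,0] → ·  [on edge]
  covered (17 px):
    · · · · · · ·
    · · · · · · ·
    · · · · · · ·
    · █ █ █ █ █ ·
    · █ █ █ █ · ·
    · █ █ █ · · ·
    · █ █ · · · ·
    █ █ · · · · ·
    █ · · · · · ·
    · · · · · · ·
    · · · · · · ·
    · · · · · · ·
T1:
  2·area = 4  (B↔C swapped to make it positive)
  edge (12, 10)→(10, 16): d=(-2,6) right/bottom  bias=-1
  edge (10, 16)→(8, 20): d=(-2,4) right/bottom  bias=-1
  edge (8, 20)→(12, 10): d=(4,-10) top-left  bias=+0
    (6,3)@(13, 7): e=[0,6,-2] → ·  [on edge]
    (5,6)@(11, 13): e=[0,2,2] → ·  [on edge]
    (4,9)@(9, 19): e=[0,-2,6] → ·  [on edge]
  covered (0 px):
    · · · · · · ·
    · · · · · · ·
    · · · · · · ·
    · · · · · · ·
    · · · · · · ·
    · · · · · · ·
    · · · · · · ·
    · · · · · · ·
    · · · · · · ·
    · · · · · · ·
    · · · · · · ·
    · · · · · · ·

Answer: [[1,3],[2,3],[3,3],[4,3],[5,3],[1,4],[2,4],[3,4],[4,4],[1,5],[2,5],[3,5],[1,6],[2,6],[0,7],[1,7],[0,8]]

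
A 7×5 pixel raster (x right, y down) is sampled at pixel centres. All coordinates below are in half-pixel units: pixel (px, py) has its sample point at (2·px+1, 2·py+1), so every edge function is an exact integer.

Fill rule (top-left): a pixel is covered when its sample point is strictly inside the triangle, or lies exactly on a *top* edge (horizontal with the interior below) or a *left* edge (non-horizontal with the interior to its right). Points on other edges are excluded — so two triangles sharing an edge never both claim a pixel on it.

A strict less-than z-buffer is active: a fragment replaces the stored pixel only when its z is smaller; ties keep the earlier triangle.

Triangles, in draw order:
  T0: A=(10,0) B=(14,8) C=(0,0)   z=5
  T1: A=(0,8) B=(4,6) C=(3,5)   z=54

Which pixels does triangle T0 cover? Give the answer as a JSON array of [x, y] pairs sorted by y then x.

T0:
  2·area = 80
  edge (10, 0)→(14, 8): d=(4,8) right/bottom  bias=-1
  edge (14, 8)→(0, 0): d=(-14,-8) top-left  bias=+0
  edge (0, 0)→(10, 0): d=(10,0) top-left  bias=+0
    (1,0)@(3, 1): e=[60,10,10] → █
    (2,0)@(5, 1): e=[44,26,10] → █
    (3,0)@(7, 1): e=[28,42,10] → █
    (4,0)@(9, 1): e=[12,58,10] → █
    (5,0)@(11, 1): e=[-4,74,10] → ·
    (1,1)@(3, 3): e=[68,-18,30] → ·
    (2,1)@(5, 3): e=[52,-2,30] → ·
    (3,1)@(7, 3): e=[36,14,30] → █
    (5,1)@(11, 3): e=[4,46,30] → █
    (6,1)@(13, 3): e=[-12,62,30] → ·
    (3,2)@(7, 5): e=[44,-14,50] → ·
    (4,2)@(9, 5): e=[28,2,50] → █
  covered (10 px):
    · █ █ █ █ · ·
    · · · █ █ █ ·
    · · · · █ █ ·
    · · · · · · █
    · · · · · · ·
T1:
  2·area = 6  (B↔C swapped to make it positive)
  edge (0, 8)→(3, 5): d=(3,-3) top-left  bias=+0
  edge (3, 5)→(4, 6): d=(1,1) right/bottom  bias=-1
  edge (4, 6)→(0, 8): d=(-4,2) right/bottom  bias=-1
    (3,0)@(7, 1): e=[0,-8,14] → ·  [on edge]
    (0,1)@(1, 3): e=[-12,0,18] → ·  [on edge]
    (2,1)@(5, 3): e=[0,-4,10] → ·  [on edge]
    (1,2)@(3, 5): e=[0,0,6] → ·  [on edge]
    (0,3)@(1, 7): e=[0,4,2] → █  [on edge]
    (1,3)@(3, 7): e=[6,2,-2] → ·
    (2,3)@(5, 7): e=[12,0,-6] → ·  [on edge]
    (0,4)@(1, 9): e=[6,6,-6] → ·
    (3,4)@(7, 9): e=[24,0,-18] → ·  [on edge]
  covered (1 px):
    · · · · · · ·
    · · · · · · ·
    · · · · · · ·
    █ · · · · · ·
    · · · · · · ·

Final: [[1,0],[2,0],[3,0],[4,0],[3,1],[4,1],[5,1],[4,2],[5,2],[6,3]]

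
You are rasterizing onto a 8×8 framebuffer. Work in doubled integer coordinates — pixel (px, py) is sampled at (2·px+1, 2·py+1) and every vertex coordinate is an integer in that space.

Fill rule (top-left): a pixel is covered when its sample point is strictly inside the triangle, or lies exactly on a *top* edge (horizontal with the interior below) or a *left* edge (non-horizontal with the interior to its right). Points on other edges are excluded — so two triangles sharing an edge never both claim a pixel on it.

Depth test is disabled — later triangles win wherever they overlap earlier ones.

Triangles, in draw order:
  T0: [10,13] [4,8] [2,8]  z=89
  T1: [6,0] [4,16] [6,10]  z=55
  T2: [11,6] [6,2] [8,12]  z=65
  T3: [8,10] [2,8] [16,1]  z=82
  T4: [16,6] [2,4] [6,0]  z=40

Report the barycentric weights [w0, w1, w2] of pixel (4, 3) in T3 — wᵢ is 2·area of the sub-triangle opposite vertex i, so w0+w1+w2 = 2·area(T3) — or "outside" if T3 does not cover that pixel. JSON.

T0:
  2·area = 10  (B↔C swapped to make it positive)
  edge (10, 13)→(2, 8): d=(-8,-5) top-left  bias=+0
  edge (2, 8)→(4, 8): d=(2,0) top-left  bias=+0
  edge (4, 8)→(10, 13): d=(6,5) right/bottom  bias=-1
    (2,4)@(5, 9): e=[7,2,1] → X
    (3,4)@(7, 9): e=[17,2,-9] → .
    (2,5)@(5, 11): e=[-9,6,13] → .
    (3,5)@(7, 11): e=[1,6,3] → X
    (4,5)@(9, 11): e=[11,6,-7] → .
    (3,6)@(7, 13): e=[-15,10,15] → .
  covered (2 px):
    . . . . . . . .
    . . . . . . . .
    . . . . . . . .
    . . . . . . . .
    . . X . . . . .
    . . . X . . . .
    . . . . . . . .
    . . . . . . . .
T1:
  2·area = 20  (B↔C swapped to make it positive)
  edge (6, 0)→(6, 10): d=(0,10) right/bottom  bias=-1
  edge (6, 10)→(4, 16): d=(-2,6) right/bottom  bias=-1
  edge (4, 16)→(6, 0): d=(2,-16) top-left  bias=+0
    (4,0)@(9, 1): e=[-30,0,50] → .  [on edge]
    (3,3)@(7, 7): e=[-10,0,30] → .  [on edge]
    (2,4)@(5, 9): e=[10,8,2] → X
    (3,4)@(7, 9): e=[-10,-4,34] → .
    (2,5)@(5, 11): e=[10,4,6] → X
    (3,5)@(7, 11): e=[-10,-8,38] → .
    (2,6)@(5, 13): e=[10,0,10] → .  [on edge]
  covered (2 px):
    . . . . . . . .
    . . . . . . . .
    . . . . . . . .
    . . . . . . . .
    . . X . . . . .
    . . X . . . . .
    . . . . . . . .
    . . . . . . . .
T2:
  2·area = 42  (B↔C swapped to make it positive)
  edge (11, 6)→(8, 12): d=(-3,6) right/bottom  bias=-1
  edge (8, 12)→(6, 2): d=(-2,-10) top-left  bias=+0
  edge (6, 2)→(11, 6): d=(5,4) right/bottom  bias=-1
    (3,1)@(7, 3): e=[33,8,1] → X
    (4,1)@(9, 3): e=[21,28,-7] → .
    (3,2)@(7, 5): e=[27,4,11] → X
    (4,2)@(9, 5): e=[15,24,3] → X
    (5,2)@(11, 5): e=[3,44,-5] → .
    (3,3)@(7, 7): e=[21,0,21] → X  [on edge]
    (5,3)@(11, 7): e=[-3,40,5] → .
    (3,4)@(7, 9): e=[15,-4,31] → .
    (4,4)@(9, 9): e=[3,16,23] → X
    (5,4)@(11, 9): e=[-9,36,15] → .
    (4,5)@(9, 11): e=[-3,12,33] → .
  covered (6 px):
    . . . . . . . .
    . . . X . . . .
    . . . X X . . .
    . . . X X . . .
    . . . . X . . .
    . . . . . . . .
    . . . . . . . .
    . . . . . . . .
T3:
  2·area = 70
  edge (8, 10)→(2, 8): d=(-6,-2) top-left  bias=+0
  edge (2, 8)→(16, 1): d=(14,-7) top-left  bias=+0
  edge (16, 1)→(8, 10): d=(-8,9) right/bottom  bias=-1
    (6,1)@(13, 3): e=[52,7,11] → X
    (7,1)@(15, 3): e=[56,21,-7] → .
    (4,2)@(9, 5): e=[32,7,31] → X
    (5,2)@(11, 5): e=[36,21,13] → X
    (6,2)@(13, 5): e=[40,35,-5] → .
    (2,3)@(5, 7): e=[12,7,51] → X
    (3,3)@(7, 7): e=[16,21,33] → X
    (5,3)@(11, 7): e=[24,49,-3] → .
    (2,4)@(5, 9): e=[0,35,35] → X  [on edge]
    (4,4)@(9, 9): e=[8,63,-1] → .
    (2,5)@(5, 11): e=[-12,63,19] → .
    (3,5)@(7, 11): e=[-8,77,1] → .
    (5,5)@(11, 11): e=[0,105,-35] → .  [on edge]
  covered (8 px):
    . . . . . . . .
    . . . . . . X .
    . . . . X X . .
    . . X X X . . .
    . . X X . . . .
    . . . . . . . .
    . . . . . . . .
    . . . . . . . .
T4:
  2·area = 64
  edge (16, 6)→(2, 4): d=(-14,-2) top-left  bias=+0
  edge (2, 4)→(6, 0): d=(4,-4) top-left  bias=+0
  edge (6, 0)→(16, 6): d=(10,6) right/bottom  bias=-1
    (2,0)@(5, 1): e=[48,0,16] → X  [on edge]
    (3,0)@(7, 1): e=[52,8,4] → X
    (4,0)@(9, 1): e=[56,16,-8] → .
    (1,1)@(3, 3): e=[16,0,48] → X  [on edge]
    (4,1)@(9, 3): e=[28,24,12] → X
    (5,1)@(11, 3): e=[32,32,0] → .  [on edge]
    (0,2)@(1, 5): e=[-16,0,80] → .  [on edge]
    (1,2)@(3, 5): e=[-12,8,68] → .
    (2,2)@(5, 5): e=[-8,16,56] → .
    (3,2)@(7, 5): e=[-4,24,44] → .
    (4,2)@(9, 5): e=[0,32,32] → X  [on edge]
    (5,2)@(11, 5): e=[4,40,20] → X
  covered (9 px):
    . . X X . . . .
    . X X X X . . .
    . . . . X X X .
    . . . . . . . .
    . . . . . . . .
    . . . . . . . .
    . . . . . . . .
    . . . . . . . .

Answer: [35,15,20]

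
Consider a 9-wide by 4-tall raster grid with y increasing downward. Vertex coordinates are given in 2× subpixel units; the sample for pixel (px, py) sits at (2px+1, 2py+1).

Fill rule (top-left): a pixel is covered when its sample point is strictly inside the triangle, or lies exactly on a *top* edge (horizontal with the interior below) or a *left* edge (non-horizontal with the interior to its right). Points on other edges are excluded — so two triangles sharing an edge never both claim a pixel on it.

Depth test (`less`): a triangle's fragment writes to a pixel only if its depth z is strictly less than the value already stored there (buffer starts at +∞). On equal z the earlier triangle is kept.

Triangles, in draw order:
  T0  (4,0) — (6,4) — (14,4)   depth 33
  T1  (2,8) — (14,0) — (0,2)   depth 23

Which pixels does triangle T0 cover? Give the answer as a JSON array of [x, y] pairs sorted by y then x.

T0:
  2·area = 32  (B↔C swapped to make it positive)
  edge (4, 0)→(14, 4): d=(10,4) right/bottom  bias=-1
  edge (14, 4)→(6, 4): d=(-8,0) right/bottom  bias=-1
  edge (6, 4)→(4, 0): d=(-2,-4) top-left  bias=+0
    (2,0)@(5, 1): e=[6,24,2] → █
    (3,0)@(7, 1): e=[-2,24,10] → ·
    (2,1)@(5, 3): e=[26,8,-2] → ·
    (3,1)@(7, 3): e=[18,8,6] → █
    (4,1)@(9, 3): e=[10,8,14] → █
    (5,1)@(11, 3): e=[2,8,22] → █
    (6,1)@(13, 3): e=[-6,8,30] → ·
    (3,2)@(7, 5): e=[38,-8,2] → ·
    (4,2)@(9, 5): e=[30,-8,10] → ·
    (5,2)@(11, 5): e=[22,-8,18] → ·
  covered (4 px):
    · · █ · · · · · ·
    · · · █ █ █ · · ·
    · · · · · · · · ·
    · · · · · · · · ·
T1:
  2·area = 88  (B↔C swapped to make it positive)
  edge (2, 8)→(0, 2): d=(-2,-6) top-left  bias=+0
  edge (0, 2)→(14, 0): d=(14,-2) top-left  bias=+0
  edge (14, 0)→(2, 8): d=(-12,8) right/bottom  bias=-1
    (3,0)@(7, 1): e=[44,0,44] → █  [on edge]
    (4,0)@(9, 1): e=[56,4,28] → █
    (5,0)@(11, 1): e=[68,8,12] → █
    (6,0)@(13, 1): e=[80,12,-4] → ·
    (0,1)@(1, 3): e=[4,16,68] → █
    (1,1)@(3, 3): e=[16,20,52] → █
    (2,1)@(5, 3): e=[28,24,36] → █
    (5,1)@(11, 3): e=[64,36,-12] → ·
    (0,2)@(1, 5): e=[0,44,44] → █  [on edge]
    (3,2)@(7, 5): e=[36,56,-4] → ·
    (4,2)@(9, 5): e=[48,60,-20] → ·
    (0,3)@(1, 7): e=[-4,72,20] → ·
  covered (12 px):
    · · · █ █ █ · · ·
    █ █ █ █ █ · · · ·
    █ █ █ · · · · · ·
    · █ · · · · · · ·

Answer: [[2,0],[3,1],[4,1],[5,1]]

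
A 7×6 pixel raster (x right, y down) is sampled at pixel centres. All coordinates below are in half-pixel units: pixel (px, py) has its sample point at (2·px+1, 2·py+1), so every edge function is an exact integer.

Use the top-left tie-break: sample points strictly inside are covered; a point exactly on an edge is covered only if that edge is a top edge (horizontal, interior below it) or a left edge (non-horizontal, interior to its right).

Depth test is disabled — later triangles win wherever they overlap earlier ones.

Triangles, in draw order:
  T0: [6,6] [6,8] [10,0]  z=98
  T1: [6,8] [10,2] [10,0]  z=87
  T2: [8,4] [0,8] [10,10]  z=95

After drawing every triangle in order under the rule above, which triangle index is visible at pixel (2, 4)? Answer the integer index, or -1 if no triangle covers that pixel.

T0:
  2·area = 8  (B↔C swapped to make it positive)
  edge (6, 6)→(10, 0): d=(4,-6) top-left  bias=+0
  edge (10, 0)→(6, 8): d=(-4,8) right/bottom  bias=-1
  edge (6, 8)→(6, 6): d=(0,-2) top-left  bias=+0
    (3,2)@(7, 5): e=[2,4,2] → █
    (4,2)@(9, 5): e=[14,-12,6] → ·
    (3,3)@(7, 7): e=[10,-4,2] → ·
  covered (1 px):
    · · · · · · ·
    · · · · · · ·
    · · · █ · · ·
    · · · · · · ·
    · · · · · · ·
    · · · · · · ·
T1:
  2·area = 8  (B↔C swapped to make it positive)
  edge (6, 8)→(10, 0): d=(4,-8) top-left  bias=+0
  edge (10, 0)→(10, 2): d=(0,2) right/bottom  bias=-1
  edge (10, 2)→(6, 8): d=(-4,6) right/bottom  bias=-1
    (4,1)@(9, 3): e=[4,2,2] → █
    (5,1)@(11, 3): e=[20,-2,-10] → ·
    (4,2)@(9, 5): e=[12,2,-6] → ·
  covered (1 px):
    · · · · · · ·
    · · · · █ · ·
    · · · · · · ·
    · · · · · · ·
    · · · · · · ·
    · · · · · · ·
T2:
  2·area = 56  (B↔C swapped to make it positive)
  edge (8, 4)→(10, 10): d=(2,6) right/bottom  bias=-1
  edge (10, 10)→(0, 8): d=(-10,-2) top-left  bias=+0
  edge (0, 8)→(8, 4): d=(8,-4) top-left  bias=+0
    (3,0)@(7, 1): e=[0,84,-28] → ·  [on edge]
    (3,2)@(7, 5): e=[8,44,4] → █
    (4,2)@(9, 5): e=[-4,48,12] → ·
    (1,3)@(3, 7): e=[36,16,4] → █
    (2,3)@(5, 7): e=[24,20,12] → █
    (4,3)@(9, 7): e=[0,28,28] → ·  [on edge]
    (1,4)@(3, 9): e=[40,-4,20] → ·
    (2,4)@(5, 9): e=[28,0,28] → █  [on edge]
    (4,4)@(9, 9): e=[4,8,44] → █
    (5,4)@(11, 9): e=[-8,12,52] → ·
    (2,5)@(5, 11): e=[32,-20,44] → ·
    (3,5)@(7, 11): e=[20,-16,52] → ·
  covered (7 px):
    · · · · · · ·
    · · · · · · ·
    · · · █ · · ·
    · █ █ █ · · ·
    · · █ █ █ · ·
    · · · · · · ·

Z-buffer (winner per pixel, '.' = empty):
  . . . . . . .
  . . . . 1 . .
  . . . 2 . . .
  . 2 2 2 . . .
  . . 2 2 2 . .
  . . . . . . .

Answer: 2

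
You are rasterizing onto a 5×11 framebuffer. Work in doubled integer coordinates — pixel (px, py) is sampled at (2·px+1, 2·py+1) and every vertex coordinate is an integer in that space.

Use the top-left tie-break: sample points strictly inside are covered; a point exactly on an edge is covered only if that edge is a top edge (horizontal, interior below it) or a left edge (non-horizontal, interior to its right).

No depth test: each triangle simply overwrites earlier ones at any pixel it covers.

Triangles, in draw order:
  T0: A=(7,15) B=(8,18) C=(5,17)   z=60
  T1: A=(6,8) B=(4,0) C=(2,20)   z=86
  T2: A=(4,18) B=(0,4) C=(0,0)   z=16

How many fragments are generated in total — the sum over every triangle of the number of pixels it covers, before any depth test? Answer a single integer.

T0:
  2·area = 8
  edge (7, 15)→(8, 18): d=(1,3) right/bottom  bias=-1
  edge (8, 18)→(5, 17): d=(-3,-1) top-left  bias=+0
  edge (5, 17)→(7, 15): d=(2,-2) top-left  bias=+0
    (1,1)@(3, 3): e=[0,40,-32] → ·  [on edge]
    (2,4)@(5, 9): e=[0,24,-16] → ·  [on edge]
    (4,6)@(9, 13): e=[-8,16,0] → ·  [on edge]
    (3,7)@(7, 15): e=[0,8,0] → ·  [on edge]
    (2,8)@(5, 17): e=[8,0,0] → #  [on edge]
    (3,8)@(7, 17): e=[2,2,4] → #
    (4,8)@(9, 17): e=[-4,4,8] → ·
    (1,9)@(3, 19): e=[16,-8,0] → ·  [on edge]
    (2,9)@(5, 19): e=[10,-6,4] → ·
    (3,9)@(7, 19): e=[4,-4,8] → ·
    (0,10)@(1, 21): e=[24,-16,0] → ·  [on edge]
    (4,10)@(9, 21): e=[0,-8,16] → ·  [on edge]
  covered (2 px):
    · · · · ·
    · · · · ·
    · · · · ·
    · · · · ·
    · · · · ·
    · · · · ·
    · · · · ·
    · · · · ·
    · · # # ·
    · · · · ·
    · · · · ·
T1:
  2·area = 56  (B↔C swapped to make it positive)
  edge (6, 8)→(2, 20): d=(-4,12) right/bottom  bias=-1
  edge (2, 20)→(4, 0): d=(2,-20) top-left  bias=+0
  edge (4, 0)→(6, 8): d=(2,8) right/bottom  bias=-1
    (2,2)@(5, 5): e=[24,30,2] → #
    (3,2)@(7, 5): e=[0,70,-14] → ·  [on edge]
    (2,3)@(5, 7): e=[16,34,6] → #
    (3,3)@(7, 7): e=[-8,74,-10] → ·
    (2,4)@(5, 9): e=[8,38,10] → #
    (3,4)@(7, 9): e=[-16,78,-6] → ·
    (1,5)@(3, 11): e=[24,2,30] → #
    (2,5)@(5, 11): e=[0,42,14] → ·  [on edge]
    (1,6)@(3, 13): e=[16,6,34] → #
    (2,6)@(5, 13): e=[-8,46,18] → ·
    (1,7)@(3, 15): e=[8,10,38] → #
    (2,7)@(5, 15): e=[-16,50,22] → ·
    (1,8)@(3, 17): e=[0,14,42] → ·  [on edge]
  covered (6 px):
    · · · · ·
    · · · · ·
    · · # · ·
    · · # · ·
    · · # · ·
    · # · · ·
    · # · · ·
    · # · · ·
    · · · · ·
    · · · · ·
    · · · · ·
T2:
  2·area = 16
  edge (4, 18)→(0, 4): d=(-4,-14) top-left  bias=+0
  edge (0, 4)→(0, 0): d=(0,-4) top-left  bias=+0
  edge (0, 0)→(4, 18): d=(4,18) right/bottom  bias=-1
    (0,2)@(1, 5): e=[10,4,2] → #
    (1,2)@(3, 5): e=[38,12,-34] → ·
    (0,3)@(1, 7): e=[2,4,10] → #
    (1,3)@(3, 7): e=[30,12,-26] → ·
    (0,4)@(1, 9): e=[-6,4,18] → ·
  covered (2 px):
    · · · · ·
    · · · · ·
    # · · · ·
    # · · · ·
    · · · · ·
    · · · · ·
    · · · · ·
    · · · · ·
    · · · · ·
    · · · · ·
    · · · · ·

Result: 10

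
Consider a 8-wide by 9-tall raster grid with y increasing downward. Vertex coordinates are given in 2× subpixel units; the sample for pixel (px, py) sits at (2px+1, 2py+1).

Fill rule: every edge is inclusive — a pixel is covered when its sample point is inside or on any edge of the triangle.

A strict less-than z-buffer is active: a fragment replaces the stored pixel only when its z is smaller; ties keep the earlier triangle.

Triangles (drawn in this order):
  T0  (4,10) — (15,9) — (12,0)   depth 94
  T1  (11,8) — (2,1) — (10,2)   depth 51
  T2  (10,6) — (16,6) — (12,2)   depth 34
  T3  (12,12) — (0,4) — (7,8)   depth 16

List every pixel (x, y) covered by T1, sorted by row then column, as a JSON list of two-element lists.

T0:
  2·area = 102  (B↔C swapped to make it positive)
  edge (4, 10)→(12, 0): d=(8,-10) inclusive
  edge (12, 0)→(15, 9): d=(3,9) inclusive
  edge (15, 9)→(4, 10): d=(-11,1) inclusive
    (5,1)@(11, 3): e=[14,18,70] → #
    (6,1)@(13, 3): e=[34,0,68] → #  [on edge]
    (7,1)@(15, 3): e=[54,-18,66] → ·
    (4,2)@(9, 5): e=[10,42,50] → #
    (7,2)@(15, 5): e=[70,-12,44] → ·
    (3,3)@(7, 7): e=[6,66,30] → #
    (7,3)@(15, 7): e=[86,-6,22] → ·
    (2,4)@(5, 9): e=[2,90,10] → #
    (7,4)@(15, 9): e=[102,0,0] → #  [on edge]
    (2,5)@(5, 11): e=[18,96,-12] → ·
    (3,5)@(7, 11): e=[38,78,-14] → ·
    (4,5)@(9, 11): e=[58,60,-16] → ·
  covered (15 px):
    · · · · · · · ·
    · · · · · # # ·
    · · · · # # # ·
    · · · # # # # ·
    · · # # # # # #
    · · · · · · · ·
    · · · · · · · ·
    · · · · · · · ·
    · · · · · · · ·
T1:
  2·area = 47
  edge (11, 8)→(2, 1): d=(-9,-7) inclusive
  edge (2, 1)→(10, 2): d=(8,1) inclusive
  edge (10, 2)→(11, 8): d=(1,6) inclusive
    (2,1)@(5, 3): e=[3,13,31] → #
    (3,1)@(7, 3): e=[17,11,19] → #
    (4,1)@(9, 3): e=[31,9,7] → #
    (5,1)@(11, 3): e=[45,7,-5] → ·
    (2,2)@(5, 5): e=[-15,29,33] → ·
    (3,2)@(7, 5): e=[-1,27,21] → ·
    (4,2)@(9, 5): e=[13,25,9] → #
    (5,2)@(11, 5): e=[27,23,-3] → ·
    (4,3)@(9, 7): e=[-5,41,11] → ·
  covered (4 px):
    · · · · · · · ·
    · · # # # · · ·
    · · · · # · · ·
    · · · · · · · ·
    · · · · · · · ·
    · · · · · · · ·
    · · · · · · · ·
    · · · · · · · ·
    · · · · · · · ·
T2:
  2·area = 24  (B↔C swapped to make it positive)
  edge (10, 6)→(12, 2): d=(2,-4) inclusive
  edge (12, 2)→(16, 6): d=(4,4) inclusive
  edge (16, 6)→(10, 6): d=(-6,0) inclusive
    (5,0)@(11, 1): e=[-6,0,30] → ·  [on edge]
    (6,1)@(13, 3): e=[6,0,18] → #  [on edge]
    (7,1)@(15, 3): e=[14,-8,18] → ·
    (5,2)@(11, 5): e=[2,16,6] → #
    (7,2)@(15, 5): e=[18,0,6] → #  [on edge]
    (5,3)@(11, 7): e=[6,24,-6] → ·
    (6,3)@(13, 7): e=[14,16,-6] → ·
    (7,3)@(15, 7): e=[22,8,-6] → ·
  covered (4 px):
    · · · · · · · ·
    · · · · · · # ·
    · · · · · # # #
    · · · · · · · ·
    · · · · · · · ·
    · · · · · · · ·
    · · · · · · · ·
    · · · · · · · ·
    · · · · · · · ·
T3:
  2·area = 8
  edge (12, 12)→(0, 4): d=(-12,-8) inclusive
  edge (0, 4)→(7, 8): d=(7,4) inclusive
  edge (7, 8)→(12, 12): d=(5,4) inclusive
    (2,3)@(5, 7): e=[4,1,3] → #
    (3,3)@(7, 7): e=[20,-7,-5] → ·
    (2,4)@(5, 9): e=[-20,15,13] → ·
  covered (1 px):
    · · · · · · · ·
    · · · · · · · ·
    · · · · · · · ·
    · · # · · · · ·
    · · · · · · · ·
    · · · · · · · ·
    · · · · · · · ·
    · · · · · · · ·
    · · · · · · · ·

Answer: [[2,1],[3,1],[4,1],[4,2]]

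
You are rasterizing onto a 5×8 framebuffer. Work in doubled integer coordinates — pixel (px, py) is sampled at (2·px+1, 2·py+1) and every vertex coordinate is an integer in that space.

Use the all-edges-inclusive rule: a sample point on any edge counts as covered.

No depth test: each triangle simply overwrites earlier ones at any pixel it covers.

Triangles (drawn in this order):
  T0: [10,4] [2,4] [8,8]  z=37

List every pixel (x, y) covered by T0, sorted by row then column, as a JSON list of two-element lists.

T0:
  2·area = 32  (B↔C swapped to make it positive)
  edge (10, 4)→(8, 8): d=(-2,4) inclusive
  edge (8, 8)→(2, 4): d=(-6,-4) inclusive
  edge (2, 4)→(10, 4): d=(8,0) inclusive
    (2,2)@(5, 5): e=[18,6,8] → X
    (3,2)@(7, 5): e=[10,14,8] → X
    (4,2)@(9, 5): e=[2,22,8] → X
    (2,3)@(5, 7): e=[14,-6,24] → .
    (3,3)@(7, 7): e=[6,2,24] → X
    (4,3)@(9, 7): e=[-2,10,24] → .
    (3,4)@(7, 9): e=[2,-10,40] → .
  covered (4 px):
    . . . . .
    . . . . .
    . . X X X
    . . . X .
    . . . . .
    . . . . .
    . . . . .
    . . . . .

Answer: [[2,2],[3,2],[4,2],[3,3]]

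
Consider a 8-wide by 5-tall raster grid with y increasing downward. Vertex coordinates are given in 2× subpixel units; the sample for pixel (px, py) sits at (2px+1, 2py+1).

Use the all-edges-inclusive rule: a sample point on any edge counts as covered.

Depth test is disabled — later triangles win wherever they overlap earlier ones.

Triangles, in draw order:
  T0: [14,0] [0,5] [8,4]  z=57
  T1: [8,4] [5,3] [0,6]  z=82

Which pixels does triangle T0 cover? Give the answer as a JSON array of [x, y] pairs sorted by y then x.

T0:
  2·area = 26  (B↔C swapped to make it positive)
  edge (14, 0)→(8, 4): d=(-6,4) inclusive
  edge (8, 4)→(0, 5): d=(-8,1) inclusive
  edge (0, 5)→(14, 0): d=(14,-5) inclusive
    (3,1)@(7, 3): e=[10,9,7] → #
    (4,1)@(9, 3): e=[2,7,17] → #
    (5,1)@(11, 3): e=[-6,5,27] → ·
    (3,2)@(7, 5): e=[-2,-7,35] → ·
    (4,2)@(9, 5): e=[-10,-9,45] → ·
  covered (2 px):
    · · · · · · · ·
    · · · # # · · ·
    · · · · · · · ·
    · · · · · · · ·
    · · · · · · · ·
T1:
  2·area = 14  (B↔C swapped to make it positive)
  edge (8, 4)→(0, 6): d=(-8,2) inclusive
  edge (0, 6)→(5, 3): d=(5,-3) inclusive
  edge (5, 3)→(8, 4): d=(3,1) inclusive
    (2,1)@(5, 3): e=[14,0,0] → #  [on edge]
    (3,1)@(7, 3): e=[10,6,-2] → ·
    (1,2)@(3, 5): e=[2,4,8] → #
    (2,2)@(5, 5): e=[-2,10,6] → ·
    (5,2)@(11, 5): e=[-14,28,0] → ·  [on edge]
    (1,3)@(3, 7): e=[-14,14,14] → ·
  covered (2 px):
    · · · · · · · ·
    · · # · · · · ·
    · # · · · · · ·
    · · · · · · · ·
    · · · · · · · ·

Final: [[3,1],[4,1]]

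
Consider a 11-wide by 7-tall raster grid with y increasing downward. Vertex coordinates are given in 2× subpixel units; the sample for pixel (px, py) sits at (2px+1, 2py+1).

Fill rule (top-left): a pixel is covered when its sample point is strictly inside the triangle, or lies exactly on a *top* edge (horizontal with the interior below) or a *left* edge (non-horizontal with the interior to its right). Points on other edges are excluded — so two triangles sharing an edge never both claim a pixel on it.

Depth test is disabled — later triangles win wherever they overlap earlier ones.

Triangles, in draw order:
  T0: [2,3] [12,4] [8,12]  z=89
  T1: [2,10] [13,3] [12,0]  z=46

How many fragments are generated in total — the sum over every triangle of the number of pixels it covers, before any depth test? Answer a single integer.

T0:
  2·area = 84
  edge (2, 3)→(12, 4): d=(10,1) right/bottom  bias=-1
  edge (12, 4)→(8, 12): d=(-4,8) right/bottom  bias=-1
  edge (8, 12)→(2, 3): d=(-6,-9) top-left  bias=+0
    (2,2)@(5, 5): e=[17,52,15] → X
    (3,2)@(7, 5): e=[15,36,33] → X
    (4,2)@(9, 5): e=[13,20,51] → X
    (5,2)@(11, 5): e=[11,4,69] → X
    (6,2)@(13, 5): e=[9,-12,87] → .
    (2,3)@(5, 7): e=[37,44,3] → X
    (5,3)@(11, 7): e=[31,-4,57] → .
    (2,4)@(5, 9): e=[57,36,-9] → .
    (3,4)@(7, 9): e=[55,20,9] → X
    (5,4)@(11, 9): e=[51,-12,45] → .
    (3,5)@(7, 11): e=[75,12,-3] → .
    (4,5)@(9, 11): e=[73,-4,15] → .
  covered (9 px):
    . . . . . . . . . . .
    . . . . . . . . . . .
    . . X X X X . . . . .
    . . X X X . . . . . .
    . . . X X . . . . . .
    . . . . . . . . . . .
    . . . . . . . . . . .
T1:
  2·area = 40  (B↔C swapped to make it positive)
  edge (2, 10)→(12, 0): d=(10,-10) top-left  bias=+0
  edge (12, 0)→(13, 3): d=(1,3) right/bottom  bias=-1
  edge (13, 3)→(2, 10): d=(-11,7) right/bottom  bias=-1
    (5,0)@(11, 1): e=[0,4,36] → X  [on edge]
    (6,0)@(13, 1): e=[20,-2,22] → .
    (4,1)@(9, 3): e=[0,12,28] → X  [on edge]
    (6,1)@(13, 3): e=[40,0,0] → .  [on edge]
    (3,2)@(7, 5): e=[0,20,20] → X  [on edge]
    (5,2)@(11, 5): e=[40,8,-8] → .
    (2,3)@(5, 7): e=[0,28,12] → X  [on edge]
    (3,3)@(7, 7): e=[20,22,-2] → .
    (4,3)@(9, 7): e=[40,16,-16] → .
    (1,4)@(3, 9): e=[0,36,4] → X  [on edge]
    (2,4)@(5, 9): e=[20,30,-10] → .
    (7,4)@(15, 9): e=[120,0,-80] → .  [on edge]
    (0,5)@(1, 11): e=[0,44,-4] → .  [on edge]
  covered (7 px):
    . . . . . X . . . . .
    . . . . X X . . . . .
    . . . X X . . . . . .
    . . X . . . . . . . .
    . X . . . . . . . . .
    . . . . . . . . . . .
    . . . . . . . . . . .

Result: 16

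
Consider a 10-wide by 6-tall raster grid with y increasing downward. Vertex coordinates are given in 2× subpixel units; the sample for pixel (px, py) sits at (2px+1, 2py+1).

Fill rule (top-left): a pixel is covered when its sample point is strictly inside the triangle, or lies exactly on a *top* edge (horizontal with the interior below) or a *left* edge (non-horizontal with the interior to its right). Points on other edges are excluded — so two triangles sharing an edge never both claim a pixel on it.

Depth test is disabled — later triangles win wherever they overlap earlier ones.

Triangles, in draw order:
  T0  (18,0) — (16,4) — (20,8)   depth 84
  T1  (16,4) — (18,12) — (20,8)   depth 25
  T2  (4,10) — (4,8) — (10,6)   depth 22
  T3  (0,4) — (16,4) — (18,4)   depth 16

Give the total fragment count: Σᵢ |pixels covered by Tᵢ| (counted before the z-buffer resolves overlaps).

T0:
  2·area = 24  (B↔C swapped to make it positive)
  edge (18, 0)→(20, 8): d=(2,8) right/bottom  bias=-1
  edge (20, 8)→(16, 4): d=(-4,-4) top-left  bias=+0
  edge (16, 4)→(18, 0): d=(2,-4) top-left  bias=+0
    (6,0)@(13, 1): e=[42,0,-18] → ·  [on edge]
    (7,1)@(15, 3): e=[30,0,-6] → ·  [on edge]
    (8,1)@(17, 3): e=[14,8,2] → #
    (9,1)@(19, 3): e=[-2,16,10] → ·
    (8,2)@(17, 5): e=[18,0,6] → #  [on edge]
    (9,2)@(19, 5): e=[2,8,14] → #
    (8,3)@(17, 7): e=[22,-8,10] → ·
    (9,3)@(19, 7): e=[6,0,18] → #  [on edge]
    (9,4)@(19, 9): e=[10,-8,22] → ·
  covered (4 px):
    · · · · · · · · · ·
    · · · · · · · · # ·
    · · · · · · · · # #
    · · · · · · · · · #
    · · · · · · · · · ·
    · · · · · · · · · ·
T1:
  2·area = 24  (B↔C swapped to make it positive)
  edge (16, 4)→(20, 8): d=(4,4) right/bottom  bias=-1
  edge (20, 8)→(18, 12): d=(-2,4) right/bottom  bias=-1
  edge (18, 12)→(16, 4): d=(-2,-8) top-left  bias=+0
    (6,0)@(13, 1): e=[0,42,-18] → ·  [on edge]
    (7,1)@(15, 3): e=[0,30,-6] → ·  [on edge]
    (8,2)@(17, 5): e=[0,18,6] → ·  [on edge]
    (8,3)@(17, 7): e=[8,14,2] → #
    (9,3)@(19, 7): e=[0,6,18] → ·  [on edge]
    (8,4)@(17, 9): e=[16,10,-2] → ·
    (9,4)@(19, 9): e=[8,2,14] → #
    (9,5)@(19, 11): e=[16,-2,10] → ·
  covered (2 px):
    · · · · · · · · · ·
    · · · · · · · · · ·
    · · · · · · · · · ·
    · · · · · · · · # ·
    · · · · · · · · · #
    · · · · · · · · · ·
T2:
  2·area = 12
  edge (4, 10)→(4, 8): d=(0,-2) top-left  bias=+0
  edge (4, 8)→(10, 6): d=(6,-2) top-left  bias=+0
  edge (10, 6)→(4, 10): d=(-6,4) right/bottom  bias=-1
    (9,1)@(19, 3): e=[30,0,-18] → ·  [on edge]
    (6,2)@(13, 5): e=[18,0,-6] → ·  [on edge]
    (3,3)@(7, 7): e=[6,0,6] → #  [on edge]
    (4,3)@(9, 7): e=[10,4,-2] → ·
    (0,4)@(1, 9): e=[-6,0,18] → ·  [on edge]
    (2,4)@(5, 9): e=[2,8,2] → #
    (3,4)@(7, 9): e=[6,12,-6] → ·
    (2,5)@(5, 11): e=[2,20,-10] → ·
  covered (2 px):
    · · · · · · · · · ·
    · · · · · · · · · ·
    · · · · · · · · · ·
    · · · # · · · · · ·
    · · # · · · · · · ·
    · · · · · · · · · ·
T3:
  degenerate (2·area = 0) — covers nothing

Answer: 8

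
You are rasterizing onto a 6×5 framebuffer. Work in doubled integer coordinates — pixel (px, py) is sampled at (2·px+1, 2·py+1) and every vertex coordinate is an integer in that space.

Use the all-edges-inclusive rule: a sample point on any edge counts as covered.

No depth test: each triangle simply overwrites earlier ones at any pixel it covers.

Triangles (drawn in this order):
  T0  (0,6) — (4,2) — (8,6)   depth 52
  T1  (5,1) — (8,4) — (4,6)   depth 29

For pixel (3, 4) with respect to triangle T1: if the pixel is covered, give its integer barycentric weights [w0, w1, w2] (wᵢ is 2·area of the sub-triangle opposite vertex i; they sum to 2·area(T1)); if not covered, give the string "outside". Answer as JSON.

T0:
  2·area = 32
  edge (0, 6)→(4, 2): d=(4,-4) inclusive
  edge (4, 2)→(8, 6): d=(4,4) inclusive
  edge (8, 6)→(0, 6): d=(-8,0) inclusive
    (1,0)@(3, 1): e=[-8,0,40] → .  [on edge]
    (2,0)@(5, 1): e=[0,-8,40] → .  [on edge]
    (1,1)@(3, 3): e=[0,8,24] → X  [on edge]
    (2,1)@(5, 3): e=[8,0,24] → X  [on edge]
    (3,1)@(7, 3): e=[16,-8,24] → .
    (0,2)@(1, 5): e=[0,24,8] → X  [on edge]
    (3,2)@(7, 5): e=[24,0,8] → X  [on edge]
    (4,2)@(9, 5): e=[32,-8,8] → .
    (0,3)@(1, 7): e=[8,32,-8] → .
    (1,3)@(3, 7): e=[16,24,-8] → .
    (2,3)@(5, 7): e=[24,16,-8] → .
    (3,3)@(7, 7): e=[32,8,-8] → .
    (4,3)@(9, 7): e=[40,0,-8] → .  [on edge]
    (5,4)@(11, 9): e=[56,0,-24] → .  [on edge]
  covered (6 px):
    . . . . . .
    . X X . . .
    X X X X . .
    . . . . . .
    . . . . . .
T1:
  2·area = 18
  edge (5, 1)→(8, 4): d=(3,3) inclusive
  edge (8, 4)→(4, 6): d=(-4,2) inclusive
  edge (4, 6)→(5, 1): d=(1,-5) inclusive
    (2,0)@(5, 1): e=[0,18,0] → X  [on edge]
    (3,0)@(7, 1): e=[-6,14,10] → .
    (2,1)@(5, 3): e=[6,10,2] → X
    (3,1)@(7, 3): e=[0,6,12] → X  [on edge]
    (4,1)@(9, 3): e=[-6,2,22] → .
    (2,2)@(5, 5): e=[12,2,4] → X
    (3,2)@(7, 5): e=[6,-2,14] → .
    (4,2)@(9, 5): e=[0,-6,24] → .  [on edge]
    (2,3)@(5, 7): e=[18,-6,6] → .
    (5,3)@(11, 7): e=[0,-18,36] → .  [on edge]
  covered (4 px):
    . . X . . .
    . . X X . .
    . . X . . .
    . . . . . .
    . . . . . .

Answer: "outside"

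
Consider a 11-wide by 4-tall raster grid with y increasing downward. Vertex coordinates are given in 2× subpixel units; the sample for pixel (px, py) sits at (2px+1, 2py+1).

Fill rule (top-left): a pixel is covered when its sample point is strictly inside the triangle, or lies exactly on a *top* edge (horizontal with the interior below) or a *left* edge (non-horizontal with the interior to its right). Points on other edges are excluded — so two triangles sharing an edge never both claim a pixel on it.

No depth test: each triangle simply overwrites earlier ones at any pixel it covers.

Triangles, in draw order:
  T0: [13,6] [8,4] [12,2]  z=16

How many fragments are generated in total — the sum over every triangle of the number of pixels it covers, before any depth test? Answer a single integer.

T0:
  2·area = 18
  edge (13, 6)→(8, 4): d=(-5,-2) top-left  bias=+0
  edge (8, 4)→(12, 2): d=(4,-2) top-left  bias=+0
  edge (12, 2)→(13, 6): d=(1,4) right/bottom  bias=-1
    (5,1)@(11, 3): e=[11,2,5] → █
    (6,1)@(13, 3): e=[15,6,-3] → ·
    (5,2)@(11, 5): e=[1,10,7] → █
    (6,2)@(13, 5): e=[5,14,-1] → ·
    (5,3)@(11, 7): e=[-9,18,9] → ·
  covered (2 px):
    · · · · · · · · · · ·
    · · · · · █ · · · · ·
    · · · · · █ · · · · ·
    · · · · · · · · · · ·

Final: 2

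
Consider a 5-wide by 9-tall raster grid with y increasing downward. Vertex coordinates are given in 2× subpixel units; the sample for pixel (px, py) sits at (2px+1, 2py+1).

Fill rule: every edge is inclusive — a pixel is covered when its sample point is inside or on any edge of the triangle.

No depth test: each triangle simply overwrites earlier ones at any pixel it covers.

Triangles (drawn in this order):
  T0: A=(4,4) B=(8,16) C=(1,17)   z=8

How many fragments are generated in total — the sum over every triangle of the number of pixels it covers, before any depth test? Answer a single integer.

T0:
  2·area = 88
  edge (4, 4)→(8, 16): d=(4,12) inclusive
  edge (8, 16)→(1, 17): d=(-7,1) inclusive
  edge (1, 17)→(4, 4): d=(3,-13) inclusive
    (1,0)@(3, 1): e=[0,110,-22] → ·  [on edge]
    (2,3)@(5, 7): e=[0,66,22] → █  [on edge]
    (3,3)@(7, 7): e=[-24,64,48] → ·
    (1,4)@(3, 9): e=[32,54,2] → █
    (3,4)@(7, 9): e=[-16,50,54] → ·
    (1,5)@(3, 11): e=[40,40,8] → █
    (3,5)@(7, 11): e=[-8,36,60] → ·
    (1,6)@(3, 13): e=[48,26,14] → █
    (3,6)@(7, 13): e=[0,22,66] → █  [on edge]
    (4,6)@(9, 13): e=[-24,20,92] → ·
    (1,7)@(3, 15): e=[56,12,20] → █
    (4,7)@(9, 15): e=[-16,6,98] → ·
    (0,8)@(1, 17): e=[88,0,0] → █  [on edge]
  covered (12 px):
    · · · · ·
    · · · · ·
    · · · · ·
    · · █ · ·
    · █ █ · ·
    · █ █ · ·
    · █ █ █ ·
    · █ █ █ ·
    █ · · · ·

Result: 12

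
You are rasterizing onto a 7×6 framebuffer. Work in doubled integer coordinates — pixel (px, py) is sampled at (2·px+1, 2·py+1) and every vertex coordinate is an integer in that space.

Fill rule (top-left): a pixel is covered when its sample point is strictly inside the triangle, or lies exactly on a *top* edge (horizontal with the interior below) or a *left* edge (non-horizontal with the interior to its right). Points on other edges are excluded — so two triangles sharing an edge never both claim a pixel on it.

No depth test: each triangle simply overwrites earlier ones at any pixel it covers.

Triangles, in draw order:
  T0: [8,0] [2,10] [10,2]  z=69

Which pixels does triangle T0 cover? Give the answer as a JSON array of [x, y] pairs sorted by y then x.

T0:
  2·area = 32  (B↔C swapped to make it positive)
  edge (8, 0)→(10, 2): d=(2,2) right/bottom  bias=-1
  edge (10, 2)→(2, 10): d=(-8,8) right/bottom  bias=-1
  edge (2, 10)→(8, 0): d=(6,-10) top-left  bias=+0
    (4,0)@(9, 1): e=[0,16,16] → ·  [on edge]
    (5,0)@(11, 1): e=[-4,0,36] → ·  [on edge]
    (3,1)@(7, 3): e=[8,16,8] → #
    (4,1)@(9, 3): e=[4,0,28] → ·  [on edge]
    (5,1)@(11, 3): e=[0,-16,48] → ·  [on edge]
    (2,2)@(5, 5): e=[16,16,0] → #  [on edge]
    (3,2)@(7, 5): e=[12,0,20] → ·  [on edge]
    (6,2)@(13, 5): e=[0,-48,80] → ·  [on edge]
    (2,3)@(5, 7): e=[20,0,12] → ·  [on edge]
    (1,4)@(3, 9): e=[28,0,4] → ·  [on edge]
    (0,5)@(1, 11): e=[36,0,-4] → ·  [on edge]
  covered (2 px):
    · · · · · · ·
    · · · # · · ·
    · · # · · · ·
    · · · · · · ·
    · · · · · · ·
    · · · · · · ·

Answer: [[3,1],[2,2]]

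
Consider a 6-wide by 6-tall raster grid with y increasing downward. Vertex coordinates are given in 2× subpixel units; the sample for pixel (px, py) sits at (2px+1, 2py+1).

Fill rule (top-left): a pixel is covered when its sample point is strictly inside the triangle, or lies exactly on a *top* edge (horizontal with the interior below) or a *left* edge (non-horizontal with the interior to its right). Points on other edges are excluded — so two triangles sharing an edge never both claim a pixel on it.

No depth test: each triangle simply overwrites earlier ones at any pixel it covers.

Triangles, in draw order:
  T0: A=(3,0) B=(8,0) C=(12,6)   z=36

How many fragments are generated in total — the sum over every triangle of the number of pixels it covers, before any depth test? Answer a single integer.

T0:
  2·area = 30
  edge (3, 0)→(8, 0): d=(5,0) top-left  bias=+0
  edge (8, 0)→(12, 6): d=(4,6) right/bottom  bias=-1
  edge (12, 6)→(3, 0): d=(-9,-6) top-left  bias=+0
    (2,0)@(5, 1): e=[5,22,3] → █
    (3,0)@(7, 1): e=[5,10,15] → █
    (4,0)@(9, 1): e=[5,-2,27] → ·
    (2,1)@(5, 3): e=[15,30,-15] → ·
    (3,1)@(7, 3): e=[15,18,-3] → ·
    (4,1)@(9, 3): e=[15,6,9] → █
    (5,1)@(11, 3): e=[15,-6,21] → ·
    (4,2)@(9, 5): e=[25,14,-9] → ·
    (5,2)@(11, 5): e=[25,2,3] → █
    (5,3)@(11, 7): e=[35,10,-15] → ·
  covered (4 px):
    · · █ █ · ·
    · · · · █ ·
    · · · · · █
    · · · · · ·
    · · · · · ·
    · · · · · ·

Answer: 4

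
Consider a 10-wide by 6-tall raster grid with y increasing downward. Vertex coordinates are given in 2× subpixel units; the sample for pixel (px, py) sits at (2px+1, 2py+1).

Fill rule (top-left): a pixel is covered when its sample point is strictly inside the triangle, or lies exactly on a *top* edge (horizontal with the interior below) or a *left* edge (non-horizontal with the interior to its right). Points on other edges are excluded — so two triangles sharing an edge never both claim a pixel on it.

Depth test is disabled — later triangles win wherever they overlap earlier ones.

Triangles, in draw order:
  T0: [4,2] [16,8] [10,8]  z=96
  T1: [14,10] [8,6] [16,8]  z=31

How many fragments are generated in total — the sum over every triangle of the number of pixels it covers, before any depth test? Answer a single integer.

T0:
  2·area = 36
  edge (4, 2)→(16, 8): d=(12,6) right/bottom  bias=-1
  edge (16, 8)→(10, 8): d=(-6,0) right/bottom  bias=-1
  edge (10, 8)→(4, 2): d=(-6,-6) top-left  bias=+0
    (1,0)@(3, 1): e=[-6,42,0] → .  [on edge]
    (2,1)@(5, 3): e=[6,30,0] → X  [on edge]
    (3,1)@(7, 3): e=[-6,30,12] → .
    (2,2)@(5, 5): e=[30,18,-12] → .
    (3,2)@(7, 5): e=[18,18,0] → X  [on edge]
    (4,2)@(9, 5): e=[6,18,12] → X
    (5,2)@(11, 5): e=[-6,18,24] → .
    (3,3)@(7, 7): e=[42,6,-12] → .
    (4,3)@(9, 7): e=[30,6,0] → X  [on edge]
    (5,3)@(11, 7): e=[18,6,12] → X
    (6,3)@(13, 7): e=[6,6,24] → X
    (7,3)@(15, 7): e=[-6,6,36] → .
    (5,4)@(11, 9): e=[42,-6,0] → .  [on edge]
    (6,5)@(13, 11): e=[54,-18,0] → .  [on edge]
  covered (6 px):
    . . . . . . . . . .
    . . X . . . . . . .
    . . . X X . . . . .
    . . . . X X X . . .
    . . . . . . . . . .
    . . . . . . . . . .
T1:
  2·area = 20
  edge (14, 10)→(8, 6): d=(-6,-4) top-left  bias=+0
  edge (8, 6)→(16, 8): d=(8,2) right/bottom  bias=-1
  edge (16, 8)→(14, 10): d=(-2,2) right/bottom  bias=-1
    (9,2)@(19, 5): e=[50,-30,0] → .  [on edge]
    (5,3)@(11, 7): e=[6,2,12] → X
    (6,3)@(13, 7): e=[14,-2,8] → .
    (8,3)@(17, 7): e=[30,-10,0] → .  [on edge]
    (5,4)@(11, 9): e=[-6,18,8] → .
    (6,4)@(13, 9): e=[2,14,4] → X
    (7,4)@(15, 9): e=[10,10,0] → .  [on edge]
    (6,5)@(13, 11): e=[-10,30,0] → .  [on edge]
  covered (2 px):
    . . . . . . . . . .
    . . . . . . . . . .
    . . . . . . . . . .
    . . . . . X . . . .
    . . . . . . X . . .
    . . . . . . . . . .

Final: 8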